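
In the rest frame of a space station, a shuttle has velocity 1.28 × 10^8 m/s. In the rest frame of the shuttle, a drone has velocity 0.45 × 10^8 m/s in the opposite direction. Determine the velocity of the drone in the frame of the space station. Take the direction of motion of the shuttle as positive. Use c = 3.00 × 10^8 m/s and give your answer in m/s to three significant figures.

In units of c (dividing by 3.00 × 10^8 m/s): v = 0.427, u' = -0.150.
u = (u' + v)/(1 + u'v/c²):
u = (-0.150 + 0.427) / (1 + (-0.150)·0.427) = 0.2767/0.9360 = 0.2956
(Galilean addition would give +0.277c.)
Converting back: u = 0.2956 × 3.00 × 10^8 m/s.

+8.87 × 10^7 m/s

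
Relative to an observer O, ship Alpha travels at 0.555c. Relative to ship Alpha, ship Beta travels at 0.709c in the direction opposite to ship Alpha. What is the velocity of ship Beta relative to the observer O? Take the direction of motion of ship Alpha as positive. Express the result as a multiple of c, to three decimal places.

With v = 0.555 and u' = -0.709 (in units of c),
u = (u' + v)/(1 + u'v/c²):
u = (-0.709 + 0.555) / (1 + (-0.709)·0.555) = -0.1540/0.6065 = -0.2539
(Galilean addition would give -0.154c.)

-0.254c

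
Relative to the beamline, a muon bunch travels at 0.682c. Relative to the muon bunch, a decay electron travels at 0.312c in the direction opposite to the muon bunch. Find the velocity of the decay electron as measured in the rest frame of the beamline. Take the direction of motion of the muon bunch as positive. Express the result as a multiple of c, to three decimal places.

+0.470c

With v = 0.682 and u' = -0.312 (in units of c),
u = (u' + v)/(1 + u'v/c²):
u = (-0.312 + 0.682) / (1 + (-0.312)·0.682) = 0.3700/0.7872 = 0.4700
(Galilean addition would give +0.370c.)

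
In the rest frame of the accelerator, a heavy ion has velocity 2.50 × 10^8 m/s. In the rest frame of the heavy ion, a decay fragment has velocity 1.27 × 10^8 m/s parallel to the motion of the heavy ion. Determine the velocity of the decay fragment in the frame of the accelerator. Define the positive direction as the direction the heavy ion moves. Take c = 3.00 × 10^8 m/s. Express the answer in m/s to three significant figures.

2.79 × 10^8 m/s

In units of c (dividing by 3.00 × 10^8 m/s): v = 0.833, u' = 0.423.
u = (u' + v)/(1 + u'v/c²):
u = (0.423 + 0.833) / (1 + 0.423·0.833) = 1.2567/1.3528 = 0.9290
Converting back: u = 0.9290 × 3.00 × 10^8 m/s.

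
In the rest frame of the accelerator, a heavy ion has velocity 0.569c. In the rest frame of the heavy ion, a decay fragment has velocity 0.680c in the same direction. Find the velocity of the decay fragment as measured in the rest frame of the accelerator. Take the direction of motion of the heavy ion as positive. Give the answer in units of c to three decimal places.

0.901c

With v = 0.569 and u' = 0.680 (in units of c),
u = (u' + v)/(1 + u'v/c²):
u = (0.680 + 0.569) / (1 + 0.680·0.569) = 1.2490/1.3869 = 0.9006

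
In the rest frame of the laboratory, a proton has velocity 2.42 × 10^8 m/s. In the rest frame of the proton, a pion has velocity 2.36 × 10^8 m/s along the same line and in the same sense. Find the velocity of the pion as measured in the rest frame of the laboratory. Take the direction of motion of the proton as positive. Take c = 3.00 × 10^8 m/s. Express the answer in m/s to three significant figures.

2.92 × 10^8 m/s

In units of c (dividing by 3.00 × 10^8 m/s): v = 0.807, u' = 0.787.
u = (u' + v)/(1 + u'v/c²):
u = (0.787 + 0.807) / (1 + 0.787·0.807) = 1.5933/1.6346 = 0.9748
(Galilean addition would give +1.593c, exceeding c.)
Converting back: u = 0.9748 × 3.00 × 10^8 m/s.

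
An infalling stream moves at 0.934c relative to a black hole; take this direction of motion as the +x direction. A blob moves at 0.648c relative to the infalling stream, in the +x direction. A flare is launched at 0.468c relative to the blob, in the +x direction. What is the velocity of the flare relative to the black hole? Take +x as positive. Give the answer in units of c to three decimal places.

0.995c

Apply u = (u' + v)/(1 + u'v/c²) successively, working outward toward the black hole.
Start: velocity of the infalling stream relative to the black hole = 0.9340c.
Compose with the blob (u' = 0.648 in the infalling stream frame): u_1 = (0.648 + 0.934) / (1 + 0.648·0.934) = 1.5820/1.6052 = 0.9855.
Compose with the flare (u' = 0.468 in the blob frame): u_2 = (0.468 + 0.986) / (1 + 0.468·0.986) = 1.4535/1.4612 = 0.9947.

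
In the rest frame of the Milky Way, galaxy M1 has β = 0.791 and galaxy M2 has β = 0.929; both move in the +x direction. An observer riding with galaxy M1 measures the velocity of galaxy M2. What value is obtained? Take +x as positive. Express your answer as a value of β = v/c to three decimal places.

β = +0.520

β_A = 0.791, β_B = 0.929.
Transform to A's frame with the inverse velocity-addition law: u' = (u − v)/(1 − uv/c²), taking u = β_B and v = β_A.
u' = (0.929 − 0.791) / (1 − (0.791)(0.929)) = 0.1380/0.2652 = 0.5204.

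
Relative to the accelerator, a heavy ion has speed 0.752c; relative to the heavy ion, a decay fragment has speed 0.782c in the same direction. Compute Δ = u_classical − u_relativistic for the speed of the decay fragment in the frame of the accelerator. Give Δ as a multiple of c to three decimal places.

Δ = 0.568c

Galilean: u_cl = 0.782 + 0.752 = 1.5340.
Relativistic: u_rel = (0.782 + 0.752) / (1 + 0.782·0.752) = 1.5340/1.5881 = 0.9660.
Δ = 1.5340 − 0.9660 = 0.5680.
(The classical prediction exceeds c; the relativistic result does not.)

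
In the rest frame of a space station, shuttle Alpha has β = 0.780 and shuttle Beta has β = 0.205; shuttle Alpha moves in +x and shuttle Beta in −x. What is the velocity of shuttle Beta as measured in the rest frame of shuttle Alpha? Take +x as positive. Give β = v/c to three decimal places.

β = -0.849

β_A = 0.780, β_B = -0.205.
Transform to A's frame with the inverse velocity-addition law: u' = (u − v)/(1 − uv/c²), taking u = β_B and v = β_A.
u' = (-0.205 − 0.780) / (1 − (0.780)(-0.205)) = -0.9850/1.1599 = -0.8492.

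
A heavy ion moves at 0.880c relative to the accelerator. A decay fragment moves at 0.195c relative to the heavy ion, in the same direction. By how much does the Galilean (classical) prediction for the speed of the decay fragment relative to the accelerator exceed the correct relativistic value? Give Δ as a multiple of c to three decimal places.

Galilean: u_cl = 0.195 + 0.880 = 1.0750.
Relativistic: u_rel = (0.195 + 0.880) / (1 + 0.195·0.880) = 1.0750/1.1716 = 0.9175.
Δ = 1.0750 − 0.9175 = 0.1575.
(The classical prediction exceeds c; the relativistic result does not.)

Δ = 0.157c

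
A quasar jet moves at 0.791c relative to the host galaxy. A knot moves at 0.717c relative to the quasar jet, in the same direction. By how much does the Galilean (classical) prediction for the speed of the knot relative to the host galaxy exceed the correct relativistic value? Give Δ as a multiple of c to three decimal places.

Galilean: u_cl = 0.717 + 0.791 = 1.5080.
Relativistic: u_rel = (0.717 + 0.791) / (1 + 0.717·0.791) = 1.5080/1.5671 = 0.9623.
Δ = 1.5080 − 0.9623 = 0.5457.
(The classical prediction exceeds c; the relativistic result does not.)

Δ = 0.546c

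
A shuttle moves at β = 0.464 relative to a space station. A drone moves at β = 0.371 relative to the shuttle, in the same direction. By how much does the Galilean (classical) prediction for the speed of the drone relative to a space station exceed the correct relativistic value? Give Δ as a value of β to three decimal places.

Δ = 0.123

Galilean: u_cl = 0.371 + 0.464 = 0.8350.
Relativistic: u_rel = (0.371 + 0.464) / (1 + 0.371·0.464) = 0.8350/1.1721 = 0.7124.
Δ = 0.8350 − 0.7124 = 0.1226.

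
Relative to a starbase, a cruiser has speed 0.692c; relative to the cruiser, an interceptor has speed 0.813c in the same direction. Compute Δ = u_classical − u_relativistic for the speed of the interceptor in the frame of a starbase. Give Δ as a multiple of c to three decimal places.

Δ = 0.542c

Galilean: u_cl = 0.813 + 0.692 = 1.5050.
Relativistic: u_rel = (0.813 + 0.692) / (1 + 0.813·0.692) = 1.5050/1.5626 = 0.9631.
Δ = 1.5050 − 0.9631 = 0.5419.
(The classical prediction exceeds c; the relativistic result does not.)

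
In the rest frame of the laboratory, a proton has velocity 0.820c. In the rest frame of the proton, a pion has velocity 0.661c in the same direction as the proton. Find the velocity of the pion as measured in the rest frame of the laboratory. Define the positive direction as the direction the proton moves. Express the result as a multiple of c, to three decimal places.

With v = 0.820 and u' = 0.661 (in units of c),
u = (u' + v)/(1 + u'v/c²):
u = (0.661 + 0.820) / (1 + 0.661·0.820) = 1.4810/1.5420 = 0.9604
(Galilean addition would give +1.481c, exceeding c.)

0.960c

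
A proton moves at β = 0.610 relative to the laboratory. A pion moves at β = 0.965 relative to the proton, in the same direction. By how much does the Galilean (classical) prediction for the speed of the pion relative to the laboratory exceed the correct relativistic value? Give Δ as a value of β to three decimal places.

Δ = 0.584

Galilean: u_cl = 0.965 + 0.610 = 1.5750.
Relativistic: u_rel = (0.965 + 0.610) / (1 + 0.965·0.610) = 1.5750/1.5886 = 0.9914.
Δ = 1.5750 − 0.9914 = 0.5836.
(The classical prediction exceeds c; the relativistic result does not.)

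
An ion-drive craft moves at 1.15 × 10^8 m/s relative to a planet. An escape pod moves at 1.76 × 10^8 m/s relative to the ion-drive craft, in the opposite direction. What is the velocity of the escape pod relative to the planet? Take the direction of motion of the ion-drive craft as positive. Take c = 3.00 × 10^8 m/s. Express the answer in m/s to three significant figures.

In units of c (dividing by 3.00 × 10^8 m/s): v = 0.383, u' = -0.587.
u = (u' + v)/(1 + u'v/c²):
u = (-0.587 + 0.383) / (1 + (-0.587)·0.383) = -0.2033/0.7751 = -0.2623
(Galilean addition would give -0.203c.)
Converting back: u = -0.2623 × 3.00 × 10^8 m/s.

-7.87 × 10^7 m/s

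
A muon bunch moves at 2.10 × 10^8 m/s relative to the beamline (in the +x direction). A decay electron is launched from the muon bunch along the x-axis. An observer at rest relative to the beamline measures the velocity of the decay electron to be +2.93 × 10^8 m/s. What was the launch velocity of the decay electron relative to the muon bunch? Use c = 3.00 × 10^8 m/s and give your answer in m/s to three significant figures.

+2.62 × 10^8 m/s

v = 0.700c, u = 0.977c.
Invert the composition law: u' = (u − v)/(1 − uv/c²).
u' = (0.977 − 0.700) / (1 − (0.977)(0.700)) = 0.2767/0.3163 = 0.8746.
u' = 0.8746 × 3.00 × 10^8 m/s.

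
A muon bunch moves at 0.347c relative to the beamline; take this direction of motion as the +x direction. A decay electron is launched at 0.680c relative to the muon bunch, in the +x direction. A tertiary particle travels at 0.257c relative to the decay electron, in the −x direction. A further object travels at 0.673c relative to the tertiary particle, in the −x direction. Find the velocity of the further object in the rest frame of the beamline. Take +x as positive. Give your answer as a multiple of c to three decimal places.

+0.112c

Apply u = (u' + v)/(1 + u'v/c²) successively, working outward toward the beamline.
Start: velocity of the muon bunch relative to the beamline = 0.3470c.
Compose with the decay electron (u' = 0.680 in the muon bunch frame): u_1 = (0.680 + 0.347) / (1 + 0.680·0.347) = 1.0270/1.2360 = 0.8309.
Compose with the tertiary particle (u' = -0.257 in the decay electron frame): u_2 = (-0.257 + 0.831) / (1 + (-0.257)·0.831) = 0.5739/0.7865 = 0.7298.
Compose with the further object (u' = -0.673 in the tertiary particle frame): u_3 = (-0.673 + 0.730) / (1 + (-0.673)·0.730) = 0.0568/0.5089 = 0.1116.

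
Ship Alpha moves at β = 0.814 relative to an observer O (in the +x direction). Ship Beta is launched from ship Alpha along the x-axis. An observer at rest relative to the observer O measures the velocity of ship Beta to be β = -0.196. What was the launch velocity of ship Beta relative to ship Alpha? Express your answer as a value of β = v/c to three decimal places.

Invert the composition law: u' = (u − v)/(1 − uv/c²).
u' = (-0.196 − 0.814) / (1 − (-0.196)(0.814)) = -1.0100/1.1595 = -0.8710.

β = -0.871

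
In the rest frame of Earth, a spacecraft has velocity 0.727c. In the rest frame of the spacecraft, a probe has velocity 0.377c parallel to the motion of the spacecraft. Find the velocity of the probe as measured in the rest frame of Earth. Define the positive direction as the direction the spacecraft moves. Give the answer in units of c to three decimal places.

With v = 0.727 and u' = 0.377 (in units of c),
u = (u' + v)/(1 + u'v/c²):
u = (0.377 + 0.727) / (1 + 0.377·0.727) = 1.1040/1.2741 = 0.8665
(Galilean addition would give +1.104c, exceeding c.)

0.867c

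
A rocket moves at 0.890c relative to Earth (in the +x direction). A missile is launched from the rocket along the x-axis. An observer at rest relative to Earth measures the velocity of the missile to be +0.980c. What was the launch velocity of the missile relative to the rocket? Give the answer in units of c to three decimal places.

+0.704c

Invert the composition law: u' = (u − v)/(1 − uv/c²).
u' = (0.980 − 0.890) / (1 − (0.980)(0.890)) = 0.0900/0.1278 = 0.7042.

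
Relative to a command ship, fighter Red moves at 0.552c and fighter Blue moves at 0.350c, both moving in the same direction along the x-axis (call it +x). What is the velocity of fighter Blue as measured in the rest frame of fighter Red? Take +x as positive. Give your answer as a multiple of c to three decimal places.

-0.250c

β_A = 0.552, β_B = 0.350.
Transform to A's frame with the inverse velocity-addition law: u' = (u − v)/(1 − uv/c²), taking u = β_B and v = β_A.
u' = (0.350 − 0.552) / (1 − (0.552)(0.350)) = -0.2020/0.8068 = -0.2504.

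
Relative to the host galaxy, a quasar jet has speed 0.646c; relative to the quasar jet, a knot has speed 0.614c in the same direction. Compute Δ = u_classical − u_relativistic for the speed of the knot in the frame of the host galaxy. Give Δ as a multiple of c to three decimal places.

Δ = 0.358c

Galilean: u_cl = 0.614 + 0.646 = 1.2600.
Relativistic: u_rel = (0.614 + 0.646) / (1 + 0.614·0.646) = 1.2600/1.3966 = 0.9022.
Δ = 1.2600 − 0.9022 = 0.3578.
(The classical prediction exceeds c; the relativistic result does not.)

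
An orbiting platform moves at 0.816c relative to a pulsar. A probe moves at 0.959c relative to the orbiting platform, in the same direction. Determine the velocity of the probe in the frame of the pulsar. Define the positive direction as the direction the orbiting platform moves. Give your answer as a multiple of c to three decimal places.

0.996c

With v = 0.816 and u' = 0.959 (in units of c),
u = (u' + v)/(1 + u'v/c²):
u = (0.959 + 0.816) / (1 + 0.959·0.816) = 1.7750/1.7825 = 0.9958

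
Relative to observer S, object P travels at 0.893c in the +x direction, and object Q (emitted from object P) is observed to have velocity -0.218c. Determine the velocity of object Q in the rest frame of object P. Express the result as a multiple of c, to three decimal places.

Invert the composition law: u' = (u − v)/(1 − uv/c²).
u' = (-0.218 − 0.893) / (1 − (-0.218)(0.893)) = -1.1110/1.1947 = -0.9300.

-0.930c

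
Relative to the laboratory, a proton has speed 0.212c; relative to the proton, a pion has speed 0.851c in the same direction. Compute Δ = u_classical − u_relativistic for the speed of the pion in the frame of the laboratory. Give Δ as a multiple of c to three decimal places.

Δ = 0.162c

Galilean: u_cl = 0.851 + 0.212 = 1.0630.
Relativistic: u_rel = (0.851 + 0.212) / (1 + 0.851·0.212) = 1.0630/1.1804 = 0.9005.
Δ = 1.0630 − 0.9005 = 0.1625.
(The classical prediction exceeds c; the relativistic result does not.)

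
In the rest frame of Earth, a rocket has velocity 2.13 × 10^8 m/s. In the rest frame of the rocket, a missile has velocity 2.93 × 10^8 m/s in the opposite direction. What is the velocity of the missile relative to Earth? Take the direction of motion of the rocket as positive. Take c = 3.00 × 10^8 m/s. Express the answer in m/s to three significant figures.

-2.61 × 10^8 m/s

In units of c (dividing by 3.00 × 10^8 m/s): v = 0.710, u' = -0.977.
u = (u' + v)/(1 + u'v/c²):
u = (-0.977 + 0.710) / (1 + (-0.977)·0.710) = -0.2667/0.3066 = -0.8698
(Galilean addition would give -0.267c.)
Converting back: u = -0.8698 × 3.00 × 10^8 m/s.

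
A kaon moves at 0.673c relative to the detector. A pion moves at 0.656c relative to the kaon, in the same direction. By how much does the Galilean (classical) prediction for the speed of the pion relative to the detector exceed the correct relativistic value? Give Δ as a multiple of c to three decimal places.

Galilean: u_cl = 0.656 + 0.673 = 1.3290.
Relativistic: u_rel = (0.656 + 0.673) / (1 + 0.656·0.673) = 1.3290/1.4415 = 0.9220.
Δ = 1.3290 − 0.9220 = 0.4070.
(The classical prediction exceeds c; the relativistic result does not.)

Δ = 0.407c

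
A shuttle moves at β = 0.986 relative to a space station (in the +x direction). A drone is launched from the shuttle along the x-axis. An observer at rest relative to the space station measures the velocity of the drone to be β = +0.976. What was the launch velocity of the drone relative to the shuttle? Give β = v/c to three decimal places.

β = -0.266

Invert the composition law: u' = (u − v)/(1 − uv/c²).
u' = (0.976 − 0.986) / (1 − (0.976)(0.986)) = -0.0100/0.0377 = -0.2655.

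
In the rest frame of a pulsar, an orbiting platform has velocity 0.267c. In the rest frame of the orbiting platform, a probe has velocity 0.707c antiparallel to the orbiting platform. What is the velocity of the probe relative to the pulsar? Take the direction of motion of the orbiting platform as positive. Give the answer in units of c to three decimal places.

With v = 0.267 and u' = -0.707 (in units of c),
u = (u' + v)/(1 + u'v/c²):
u = (-0.707 + 0.267) / (1 + (-0.707)·0.267) = -0.4400/0.8112 = -0.5424
(Galilean addition would give -0.440c.)

-0.542c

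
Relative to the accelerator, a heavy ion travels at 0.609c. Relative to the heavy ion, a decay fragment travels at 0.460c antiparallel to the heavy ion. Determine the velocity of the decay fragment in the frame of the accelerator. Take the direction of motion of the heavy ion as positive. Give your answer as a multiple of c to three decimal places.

With v = 0.609 and u' = -0.460 (in units of c),
u = (u' + v)/(1 + u'v/c²):
u = (-0.460 + 0.609) / (1 + (-0.460)·0.609) = 0.1490/0.7199 = 0.2070
(Galilean addition would give +0.149c.)

+0.207c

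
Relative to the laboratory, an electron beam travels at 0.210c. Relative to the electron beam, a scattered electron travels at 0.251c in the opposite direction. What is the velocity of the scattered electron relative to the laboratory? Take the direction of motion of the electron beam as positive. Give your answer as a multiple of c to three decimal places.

With v = 0.210 and u' = -0.251 (in units of c),
u = (u' + v)/(1 + u'v/c²):
u = (-0.251 + 0.210) / (1 + (-0.251)·0.210) = -0.0410/0.9473 = -0.0433

-0.043c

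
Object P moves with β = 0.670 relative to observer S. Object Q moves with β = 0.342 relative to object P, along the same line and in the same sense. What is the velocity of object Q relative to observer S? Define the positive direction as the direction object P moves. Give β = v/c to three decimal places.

β = 0.823

With v = 0.670 and u' = 0.342 (in units of c),
u = (u' + v)/(1 + u'v/c²):
u = (0.342 + 0.670) / (1 + 0.342·0.670) = 1.0120/1.2291 = 0.8233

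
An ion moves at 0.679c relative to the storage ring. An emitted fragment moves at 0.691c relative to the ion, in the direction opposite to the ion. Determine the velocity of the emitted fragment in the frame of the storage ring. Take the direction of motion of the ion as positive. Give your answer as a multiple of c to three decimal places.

-0.023c

With v = 0.679 and u' = -0.691 (in units of c),
u = (u' + v)/(1 + u'v/c²):
u = (-0.691 + 0.679) / (1 + (-0.691)·0.679) = -0.0120/0.5308 = -0.0226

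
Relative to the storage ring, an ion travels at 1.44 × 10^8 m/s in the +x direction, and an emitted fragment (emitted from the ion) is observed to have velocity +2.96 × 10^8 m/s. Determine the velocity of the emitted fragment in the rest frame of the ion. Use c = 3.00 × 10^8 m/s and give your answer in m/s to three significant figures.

+2.89 × 10^8 m/s

v = 0.480c, u = 0.987c.
Invert the composition law: u' = (u − v)/(1 − uv/c²).
u' = (0.987 − 0.480) / (1 − (0.987)(0.480)) = 0.5067/0.5264 = 0.9625.
u' = 0.9625 × 3.00 × 10^8 m/s.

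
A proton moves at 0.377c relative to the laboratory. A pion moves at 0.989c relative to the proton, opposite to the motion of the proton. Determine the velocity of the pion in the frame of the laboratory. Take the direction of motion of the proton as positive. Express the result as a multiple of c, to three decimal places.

-0.976c

With v = 0.377 and u' = -0.989 (in units of c),
u = (u' + v)/(1 + u'v/c²):
u = (-0.989 + 0.377) / (1 + (-0.989)·0.377) = -0.6120/0.6271 = -0.9758
(Galilean addition would give -0.612c.)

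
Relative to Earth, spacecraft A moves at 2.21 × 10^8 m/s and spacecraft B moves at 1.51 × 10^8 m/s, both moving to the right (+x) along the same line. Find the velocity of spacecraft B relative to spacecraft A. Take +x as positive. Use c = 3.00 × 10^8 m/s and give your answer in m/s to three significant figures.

-1.11 × 10^8 m/s

β_A = 0.737, β_B = 0.503 (dividing each by c = 3.00 × 10^8 m/s).
Transform to A's frame with the inverse velocity-addition law: u' = (u − v)/(1 − uv/c²), taking u = β_B and v = β_A.
u' = (0.503 − 0.737) / (1 − (0.737)(0.503)) = -0.2333/0.6292 = -0.3708.
u' = -0.3708 × 3.00 × 10^8 m/s.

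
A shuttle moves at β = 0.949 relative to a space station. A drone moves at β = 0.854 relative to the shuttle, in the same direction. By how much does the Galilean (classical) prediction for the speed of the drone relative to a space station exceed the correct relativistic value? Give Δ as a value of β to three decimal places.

Galilean: u_cl = 0.854 + 0.949 = 1.8030.
Relativistic: u_rel = (0.854 + 0.949) / (1 + 0.854·0.949) = 1.8030/1.8104 = 0.9959.
Δ = 1.8030 − 0.9959 = 0.8071.
(The classical prediction exceeds c; the relativistic result does not.)

Δ = 0.807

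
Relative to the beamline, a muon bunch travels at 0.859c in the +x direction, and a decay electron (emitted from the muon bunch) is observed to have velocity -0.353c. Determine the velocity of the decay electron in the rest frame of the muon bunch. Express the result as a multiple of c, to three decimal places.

Invert the composition law: u' = (u − v)/(1 − uv/c²).
u' = (-0.353 − 0.859) / (1 − (-0.353)(0.859)) = -1.2120/1.3032 = -0.9300.

-0.930c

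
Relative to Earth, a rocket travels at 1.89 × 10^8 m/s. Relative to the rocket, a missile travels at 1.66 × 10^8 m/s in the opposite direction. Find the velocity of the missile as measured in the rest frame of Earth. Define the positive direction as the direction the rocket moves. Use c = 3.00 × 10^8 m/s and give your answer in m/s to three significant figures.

In units of c (dividing by 3.00 × 10^8 m/s): v = 0.630, u' = -0.553.
u = (u' + v)/(1 + u'v/c²):
u = (-0.553 + 0.630) / (1 + (-0.553)·0.630) = 0.0767/0.6514 = 0.1177
Converting back: u = 0.1177 × 3.00 × 10^8 m/s.

+3.53 × 10^7 m/s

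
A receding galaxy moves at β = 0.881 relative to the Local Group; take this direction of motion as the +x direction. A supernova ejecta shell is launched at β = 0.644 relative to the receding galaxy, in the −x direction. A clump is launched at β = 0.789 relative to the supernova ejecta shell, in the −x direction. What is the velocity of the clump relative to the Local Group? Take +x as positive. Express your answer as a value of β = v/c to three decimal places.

Apply u = (u' + v)/(1 + u'v/c²) successively, working outward toward the Local Group.
Start: velocity of the receding galaxy relative to the Local Group = 0.8810c.
Compose with the supernova ejecta shell (u' = -0.644 in the receding galaxy frame): u_1 = (-0.644 + 0.881) / (1 + (-0.644)·0.881) = 0.2370/0.4326 = 0.5478.
Compose with the clump (u' = -0.789 in the supernova ejecta shell frame): u_2 = (-0.789 + 0.548) / (1 + (-0.789)·0.548) = -0.2412/0.5678 = -0.4248.

β = -0.425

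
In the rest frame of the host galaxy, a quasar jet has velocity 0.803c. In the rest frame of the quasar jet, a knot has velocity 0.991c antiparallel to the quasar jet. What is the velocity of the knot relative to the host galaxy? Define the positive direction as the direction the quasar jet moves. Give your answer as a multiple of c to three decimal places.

-0.921c

With v = 0.803 and u' = -0.991 (in units of c),
u = (u' + v)/(1 + u'v/c²):
u = (-0.991 + 0.803) / (1 + (-0.991)·0.803) = -0.1880/0.2042 = -0.9205
(Galilean addition would give -0.188c.)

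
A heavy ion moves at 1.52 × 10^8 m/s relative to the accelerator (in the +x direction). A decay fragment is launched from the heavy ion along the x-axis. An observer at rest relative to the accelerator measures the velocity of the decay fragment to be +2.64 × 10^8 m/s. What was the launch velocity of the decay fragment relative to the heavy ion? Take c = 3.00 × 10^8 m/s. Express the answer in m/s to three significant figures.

+2.02 × 10^8 m/s

v = 0.507c, u = 0.880c.
Invert the composition law: u' = (u − v)/(1 − uv/c²).
u' = (0.880 − 0.507) / (1 − (0.880)(0.507)) = 0.3733/0.5541 = 0.6737.
u' = 0.6737 × 3.00 × 10^8 m/s.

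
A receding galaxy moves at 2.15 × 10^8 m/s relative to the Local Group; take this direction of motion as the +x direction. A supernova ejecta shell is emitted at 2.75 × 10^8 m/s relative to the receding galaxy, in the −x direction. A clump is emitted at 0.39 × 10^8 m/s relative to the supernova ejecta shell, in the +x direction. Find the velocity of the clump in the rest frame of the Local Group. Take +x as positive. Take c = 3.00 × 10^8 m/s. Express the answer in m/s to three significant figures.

Apply u = (u' + v)/(1 + u'v/c²) successively, working outward toward the Local Group.
(Dividing each given speed by c = 3.00 × 10^8 m/s to work in units of c.)
Start: velocity of the receding galaxy relative to the Local Group = 0.7167c.
Compose with the supernova ejecta shell (u' = -0.917 in the receding galaxy frame): u_1 = (-0.917 + 0.717) / (1 + (-0.917)·0.717) = -0.2000/0.3431 = -0.5830.
Compose with the clump (u' = 0.130 in the supernova ejecta shell frame): u_2 = (0.130 + (-0.583)) / (1 + 0.130·(-0.583)) = -0.4530/0.9242 = -0.4901.
So u = -0.4901 × 3.00 × 10^8 m/s.

-1.47 × 10^8 m/s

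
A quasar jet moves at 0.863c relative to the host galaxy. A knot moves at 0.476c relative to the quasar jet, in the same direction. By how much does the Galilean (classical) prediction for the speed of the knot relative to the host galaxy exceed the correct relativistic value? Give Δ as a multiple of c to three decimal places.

Galilean: u_cl = 0.476 + 0.863 = 1.3390.
Relativistic: u_rel = (0.476 + 0.863) / (1 + 0.476·0.863) = 1.3390/1.4108 = 0.9491.
Δ = 1.3390 − 0.9491 = 0.3899.
(The classical prediction exceeds c; the relativistic result does not.)

Δ = 0.390c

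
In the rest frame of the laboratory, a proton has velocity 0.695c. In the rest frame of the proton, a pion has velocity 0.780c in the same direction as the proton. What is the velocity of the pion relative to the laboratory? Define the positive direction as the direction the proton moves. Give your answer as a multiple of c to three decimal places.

With v = 0.695 and u' = 0.780 (in units of c),
u = (u' + v)/(1 + u'v/c²):
u = (0.780 + 0.695) / (1 + 0.780·0.695) = 1.4750/1.5421 = 0.9565

0.956c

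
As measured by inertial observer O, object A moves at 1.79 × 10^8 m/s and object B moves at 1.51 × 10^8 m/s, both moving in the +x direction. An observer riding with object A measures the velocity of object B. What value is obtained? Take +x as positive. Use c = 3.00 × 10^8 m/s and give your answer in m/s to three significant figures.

β_A = 0.597, β_B = 0.503 (dividing each by c = 3.00 × 10^8 m/s).
Transform to A's frame with the inverse velocity-addition law: u' = (u − v)/(1 − uv/c²), taking u = β_B and v = β_A.
u' = (0.503 − 0.597) / (1 − (0.597)(0.503)) = -0.0933/0.6997 = -0.1334.
u' = -0.1334 × 3.00 × 10^8 m/s.

-4.00 × 10^7 m/s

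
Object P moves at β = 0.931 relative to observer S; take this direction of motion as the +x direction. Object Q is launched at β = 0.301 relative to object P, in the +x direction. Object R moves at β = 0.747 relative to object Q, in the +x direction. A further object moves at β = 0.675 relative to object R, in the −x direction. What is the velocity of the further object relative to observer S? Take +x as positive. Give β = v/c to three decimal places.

β = +0.972

Apply u = (u' + v)/(1 + u'v/c²) successively, working outward toward observer S.
Start: velocity of object P relative to observer S = 0.9310c.
Compose with object Q (u' = 0.301 in object P frame): u_1 = (0.301 + 0.931) / (1 + 0.301·0.931) = 1.2320/1.2802 = 0.9623.
Compose with object R (u' = 0.747 in object Q frame): u_2 = (0.747 + 0.962) / (1 + 0.747·0.962) = 1.7093/1.7189 = 0.9945.
Compose with the further object (u' = -0.675 in object R frame): u_3 = (-0.675 + 0.994) / (1 + (-0.675)·0.994) = 0.3195/0.3287 = 0.9717.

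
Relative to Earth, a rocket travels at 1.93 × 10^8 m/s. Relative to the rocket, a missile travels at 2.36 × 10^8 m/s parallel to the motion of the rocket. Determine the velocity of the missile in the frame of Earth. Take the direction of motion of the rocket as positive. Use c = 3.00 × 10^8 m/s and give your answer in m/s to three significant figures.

In units of c (dividing by 3.00 × 10^8 m/s): v = 0.643, u' = 0.787.
u = (u' + v)/(1 + u'v/c²):
u = (0.787 + 0.643) / (1 + 0.787·0.643) = 1.4300/1.5061 = 0.9495
(Galilean addition would give +1.430c, exceeding c.)
Converting back: u = 0.9495 × 3.00 × 10^8 m/s.

2.85 × 10^8 m/s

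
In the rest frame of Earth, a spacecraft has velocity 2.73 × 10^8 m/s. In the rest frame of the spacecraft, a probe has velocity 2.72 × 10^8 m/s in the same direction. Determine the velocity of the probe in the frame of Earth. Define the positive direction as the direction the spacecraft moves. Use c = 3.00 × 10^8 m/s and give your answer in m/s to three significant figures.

2.99 × 10^8 m/s

In units of c (dividing by 3.00 × 10^8 m/s): v = 0.910, u' = 0.907.
u = (u' + v)/(1 + u'v/c²):
u = (0.907 + 0.910) / (1 + 0.907·0.910) = 1.8167/1.8251 = 0.9954
(Galilean addition would give +1.817c, exceeding c.)
Converting back: u = 0.9954 × 3.00 × 10^8 m/s.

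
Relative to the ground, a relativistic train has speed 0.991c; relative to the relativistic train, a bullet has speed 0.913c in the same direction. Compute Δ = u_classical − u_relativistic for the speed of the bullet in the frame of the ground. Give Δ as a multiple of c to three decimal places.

Δ = 0.904c

Galilean: u_cl = 0.913 + 0.991 = 1.9040.
Relativistic: u_rel = (0.913 + 0.991) / (1 + 0.913·0.991) = 1.9040/1.9048 = 0.9996.
Δ = 1.9040 − 0.9996 = 0.9044.
(The classical prediction exceeds c; the relativistic result does not.)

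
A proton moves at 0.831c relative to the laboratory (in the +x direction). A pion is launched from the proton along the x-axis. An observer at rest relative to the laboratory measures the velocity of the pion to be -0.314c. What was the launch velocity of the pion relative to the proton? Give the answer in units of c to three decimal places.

-0.908c

Invert the composition law: u' = (u − v)/(1 − uv/c²).
u' = (-0.314 − 0.831) / (1 − (-0.314)(0.831)) = -1.1450/1.2609 = -0.9081.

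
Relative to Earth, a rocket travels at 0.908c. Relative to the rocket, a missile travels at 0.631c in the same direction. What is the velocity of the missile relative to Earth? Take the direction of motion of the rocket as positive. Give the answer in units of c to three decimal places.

0.978c

With v = 0.908 and u' = 0.631 (in units of c),
u = (u' + v)/(1 + u'v/c²):
u = (0.631 + 0.908) / (1 + 0.631·0.908) = 1.5390/1.5729 = 0.9784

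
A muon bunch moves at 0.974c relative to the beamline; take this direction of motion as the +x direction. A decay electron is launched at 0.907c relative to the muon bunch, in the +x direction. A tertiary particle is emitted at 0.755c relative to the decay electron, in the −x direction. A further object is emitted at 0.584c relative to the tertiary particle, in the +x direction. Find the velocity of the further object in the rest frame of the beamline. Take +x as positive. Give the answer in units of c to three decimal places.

Apply u = (u' + v)/(1 + u'v/c²) successively, working outward toward the beamline.
Start: velocity of the muon bunch relative to the beamline = 0.9740c.
Compose with the decay electron (u' = 0.907 in the muon bunch frame): u_1 = (0.907 + 0.974) / (1 + 0.907·0.974) = 1.8810/1.8834 = 0.9987.
Compose with the tertiary particle (u' = -0.755 in the decay electron frame): u_2 = (-0.755 + 0.999) / (1 + (-0.755)·0.999) = 0.2437/0.2460 = 0.9908.
Compose with the further object (u' = 0.584 in the tertiary particle frame): u_3 = (0.584 + 0.991) / (1 + 0.584·0.991) = 1.5748/1.5787 = 0.9976.

+0.998c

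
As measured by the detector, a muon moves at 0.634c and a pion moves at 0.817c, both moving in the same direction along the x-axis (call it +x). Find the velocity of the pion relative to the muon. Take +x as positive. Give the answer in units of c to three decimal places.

+0.380c

β_A = 0.634, β_B = 0.817.
Transform to A's frame with the inverse velocity-addition law: u' = (u − v)/(1 − uv/c²), taking u = β_B and v = β_A.
u' = (0.817 − 0.634) / (1 − (0.634)(0.817)) = 0.1830/0.4820 = 0.3797.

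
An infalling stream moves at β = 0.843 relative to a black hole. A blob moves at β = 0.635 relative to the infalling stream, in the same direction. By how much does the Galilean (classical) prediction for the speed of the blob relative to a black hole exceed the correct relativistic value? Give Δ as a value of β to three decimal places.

Δ = 0.515

Galilean: u_cl = 0.635 + 0.843 = 1.4780.
Relativistic: u_rel = (0.635 + 0.843) / (1 + 0.635·0.843) = 1.4780/1.5353 = 0.9627.
Δ = 1.4780 − 0.9627 = 0.5153.
(The classical prediction exceeds c; the relativistic result does not.)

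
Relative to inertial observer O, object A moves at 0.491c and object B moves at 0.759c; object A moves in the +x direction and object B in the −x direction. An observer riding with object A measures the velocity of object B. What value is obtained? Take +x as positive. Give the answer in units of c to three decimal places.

β_A = 0.491, β_B = -0.759.
Transform to A's frame with the inverse velocity-addition law: u' = (u − v)/(1 − uv/c²), taking u = β_B and v = β_A.
u' = (-0.759 − 0.491) / (1 − (0.491)(-0.759)) = -1.2500/1.3727 = -0.9106.

-0.911c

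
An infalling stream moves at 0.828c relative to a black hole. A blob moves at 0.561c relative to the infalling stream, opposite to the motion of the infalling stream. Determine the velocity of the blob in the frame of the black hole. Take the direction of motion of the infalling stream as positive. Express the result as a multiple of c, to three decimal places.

With v = 0.828 and u' = -0.561 (in units of c),
u = (u' + v)/(1 + u'v/c²):
u = (-0.561 + 0.828) / (1 + (-0.561)·0.828) = 0.2670/0.5355 = 0.4986

+0.499c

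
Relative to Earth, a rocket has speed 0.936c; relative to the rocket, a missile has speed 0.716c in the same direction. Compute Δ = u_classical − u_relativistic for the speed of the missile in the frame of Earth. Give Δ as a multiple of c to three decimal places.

Δ = 0.663c

Galilean: u_cl = 0.716 + 0.936 = 1.6520.
Relativistic: u_rel = (0.716 + 0.936) / (1 + 0.716·0.936) = 1.6520/1.6702 = 0.9891.
Δ = 1.6520 − 0.9891 = 0.6629.
(The classical prediction exceeds c; the relativistic result does not.)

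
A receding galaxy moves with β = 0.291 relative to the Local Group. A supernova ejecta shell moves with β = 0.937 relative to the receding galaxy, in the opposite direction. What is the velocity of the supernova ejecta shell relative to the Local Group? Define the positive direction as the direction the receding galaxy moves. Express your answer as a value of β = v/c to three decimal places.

With v = 0.291 and u' = -0.937 (in units of c),
u = (u' + v)/(1 + u'v/c²):
u = (-0.937 + 0.291) / (1 + (-0.937)·0.291) = -0.6460/0.7273 = -0.8882
(Galilean addition would give -0.646c.)

β = -0.888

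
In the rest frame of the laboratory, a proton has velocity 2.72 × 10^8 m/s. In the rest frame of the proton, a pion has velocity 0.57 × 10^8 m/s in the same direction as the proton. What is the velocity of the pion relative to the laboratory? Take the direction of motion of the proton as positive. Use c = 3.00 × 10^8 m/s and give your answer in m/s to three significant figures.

2.81 × 10^8 m/s

In units of c (dividing by 3.00 × 10^8 m/s): v = 0.907, u' = 0.190.
u = (u' + v)/(1 + u'v/c²):
u = (0.190 + 0.907) / (1 + 0.190·0.907) = 1.0967/1.1723 = 0.9355
Converting back: u = 0.9355 × 3.00 × 10^8 m/s.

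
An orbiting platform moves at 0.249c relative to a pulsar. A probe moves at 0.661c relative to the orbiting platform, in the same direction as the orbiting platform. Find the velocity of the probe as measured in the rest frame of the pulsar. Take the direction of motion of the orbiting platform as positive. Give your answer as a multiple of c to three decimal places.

With v = 0.249 and u' = 0.661 (in units of c),
u = (u' + v)/(1 + u'v/c²):
u = (0.661 + 0.249) / (1 + 0.661·0.249) = 0.9100/1.1646 = 0.7814

0.781c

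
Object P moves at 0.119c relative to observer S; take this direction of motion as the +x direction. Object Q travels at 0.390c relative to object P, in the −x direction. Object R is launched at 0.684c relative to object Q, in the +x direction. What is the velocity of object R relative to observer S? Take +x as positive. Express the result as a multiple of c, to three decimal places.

Apply u = (u' + v)/(1 + u'v/c²) successively, working outward toward observer S.
Start: velocity of object P relative to observer S = 0.1190c.
Compose with object Q (u' = -0.390 in object P frame): u_1 = (-0.390 + 0.119) / (1 + (-0.390)·0.119) = -0.2710/0.9536 = -0.2842.
Compose with object R (u' = 0.684 in object Q frame): u_2 = (0.684 + (-0.284)) / (1 + 0.684·(-0.284)) = 0.3998/0.8056 = 0.4963.

+0.496c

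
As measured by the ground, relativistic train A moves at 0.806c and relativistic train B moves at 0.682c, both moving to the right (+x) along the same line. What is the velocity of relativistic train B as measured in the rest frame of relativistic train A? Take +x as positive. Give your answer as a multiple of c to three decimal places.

-0.275c

β_A = 0.806, β_B = 0.682.
Transform to A's frame with the inverse velocity-addition law: u' = (u − v)/(1 − uv/c²), taking u = β_B and v = β_A.
u' = (0.682 − 0.806) / (1 − (0.806)(0.682)) = -0.1240/0.4503 = -0.2754.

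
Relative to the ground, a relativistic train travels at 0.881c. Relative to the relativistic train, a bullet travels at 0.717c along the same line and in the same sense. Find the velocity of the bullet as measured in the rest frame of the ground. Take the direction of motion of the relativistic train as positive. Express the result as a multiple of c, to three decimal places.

With v = 0.881 and u' = 0.717 (in units of c),
u = (u' + v)/(1 + u'v/c²):
u = (0.717 + 0.881) / (1 + 0.717·0.881) = 1.5980/1.6317 = 0.9794

0.979c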